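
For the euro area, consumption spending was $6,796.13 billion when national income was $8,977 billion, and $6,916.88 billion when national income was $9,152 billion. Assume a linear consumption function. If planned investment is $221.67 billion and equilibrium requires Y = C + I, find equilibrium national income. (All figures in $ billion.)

Y = 2657

MPC = (6916.88 − 6796.13)/(9152 − 8977) = 120.75/175 = 0.69
a = 6796.13 − 0.69(8977) = 602
Equilibrium: Y = 602 + 0.69Y + 221.67
0.31Y = 823.67, so Y = 823.67/0.31 = 2657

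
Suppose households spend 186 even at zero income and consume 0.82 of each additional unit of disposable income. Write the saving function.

S = -186 + 0.18Y

S = Y − C = Y − (186 + 0.82Y) = -186 + (1 − 0.82)Y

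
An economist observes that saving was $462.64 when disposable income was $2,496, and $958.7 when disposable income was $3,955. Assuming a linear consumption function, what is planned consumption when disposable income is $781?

MPS = ΔS/ΔY = (958.7 − 462.64)/(3955 − 2496) = 496.06/1459 = 0.34
MPC = 1 − MPS = 0.66
Autonomous saving = 462.64 − 0.34(2496) = -386, so a = 386
C = 386 + 0.66(781) = 386 + 515.46 = 901.46

C = 901.46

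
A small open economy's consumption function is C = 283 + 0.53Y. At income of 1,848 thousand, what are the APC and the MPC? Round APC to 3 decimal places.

MPC = 0.53 (the slope of the consumption function)
C = 283 + 0.53(1848) = 1262.44, so APC = 1262.44/1848 = 0.683

APC = 0.683; MPC = 0.53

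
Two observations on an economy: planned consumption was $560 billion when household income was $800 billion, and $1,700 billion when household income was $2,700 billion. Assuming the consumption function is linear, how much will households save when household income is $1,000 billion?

MPC = (1700 − 560)/(2700 − 800) = 1140/1900 = 0.6
a = 560 − 0.6(800) = 560 − 480 = 80
C = 80 + 0.6(1000) = 680
S = 1000 − 680 = 320

S = 320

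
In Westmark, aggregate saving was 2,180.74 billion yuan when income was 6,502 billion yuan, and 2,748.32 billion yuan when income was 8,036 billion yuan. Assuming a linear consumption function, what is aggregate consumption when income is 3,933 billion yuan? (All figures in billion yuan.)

C = 2702.79

MPS = ΔS/ΔY = (2748.32 − 2180.74)/(8036 − 6502) = 567.58/1534 = 0.37
MPC = 1 − MPS = 0.63
Autonomous saving = 2180.74 − 0.37(6502) = -225, so a = 225
C = 225 + 0.63(3933) = 225 + 2477.79 = 2702.79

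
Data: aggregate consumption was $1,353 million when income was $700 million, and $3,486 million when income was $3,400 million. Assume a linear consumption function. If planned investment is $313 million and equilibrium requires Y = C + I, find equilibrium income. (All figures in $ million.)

Y = 5300

MPC = (3486 − 1353)/(3400 − 700) = 2133/2700 = 0.79
a = 1353 − 0.79(700) = 800
Equilibrium: Y = 800 + 0.79Y + 313
0.21Y = 1113, so Y = 1113/0.21 = 5300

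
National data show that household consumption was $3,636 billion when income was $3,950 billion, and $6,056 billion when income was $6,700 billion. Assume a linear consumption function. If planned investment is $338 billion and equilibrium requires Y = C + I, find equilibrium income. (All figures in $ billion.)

Y = 4150

MPC = (6056 − 3636)/(6700 − 3950) = 2420/2750 = 0.88
a = 3636 − 0.88(3950) = 160
Equilibrium: Y = 160 + 0.88Y + 338
0.12Y = 498, so Y = 498/0.12 = 4150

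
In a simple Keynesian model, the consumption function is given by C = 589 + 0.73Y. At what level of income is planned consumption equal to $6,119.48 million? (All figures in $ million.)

589 + 0.73Y = 6119.48
0.73Y = 5530.48, so Y = 5530.48/0.73 = 7576

Y = 7576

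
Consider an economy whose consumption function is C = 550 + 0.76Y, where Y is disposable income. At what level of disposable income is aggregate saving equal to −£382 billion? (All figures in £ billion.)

S = Y − C = -550 + 0.24Y
-550 + 0.24Y = -382, so 0.24Y = 168 and Y = 700

Y = 700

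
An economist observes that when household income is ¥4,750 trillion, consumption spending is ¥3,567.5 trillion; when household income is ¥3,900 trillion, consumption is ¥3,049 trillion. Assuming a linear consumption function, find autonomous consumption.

a = 670

MPC = ΔC/ΔY = (3567.5 − 3049)/(4750 − 3900) = 518.5/850 = 0.61
a = C − MPC·Y = 3049 − 0.61(3900) = 3049 − 2379 = 670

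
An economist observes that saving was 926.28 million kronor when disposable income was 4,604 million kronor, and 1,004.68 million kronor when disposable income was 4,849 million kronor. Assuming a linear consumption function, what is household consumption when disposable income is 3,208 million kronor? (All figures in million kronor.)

MPS = ΔS/ΔY = (1004.68 − 926.28)/(4849 − 4604) = 78.4/245 = 0.32
MPC = 1 − MPS = 0.68
Autonomous saving = 926.28 − 0.32(4604) = -547, so a = 547
C = 547 + 0.68(3208) = 547 + 2181.44 = 2728.44

C = 2728.44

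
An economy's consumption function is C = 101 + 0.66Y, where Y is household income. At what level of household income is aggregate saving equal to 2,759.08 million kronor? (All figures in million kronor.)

Y = 8412

S = Y − C = -101 + 0.34Y
-101 + 0.34Y = 2759.08, so 0.34Y = 2860.08 and Y = 8412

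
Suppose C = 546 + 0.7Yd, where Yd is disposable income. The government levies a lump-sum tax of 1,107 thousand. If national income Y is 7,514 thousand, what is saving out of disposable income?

S = 1376.1

Yd = Y − T = 7514 − 1107 = 6407
C = 546 + 0.7(6407) = 546 + 4484.9 = 5030.9
S = Yd − C = 6407 − 5030.9 = 1376.1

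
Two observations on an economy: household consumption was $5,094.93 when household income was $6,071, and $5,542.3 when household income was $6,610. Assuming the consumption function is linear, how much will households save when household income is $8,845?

S = 1447.65

MPC = (5542.3 − 5094.93)/(6610 − 6071) = 447.37/539 = 0.83
a = 5094.93 − 0.83(6071) = 5094.93 − 5038.93 = 56
C = 56 + 0.83(8845) = 7397.35
S = 8845 − 7397.35 = 1447.65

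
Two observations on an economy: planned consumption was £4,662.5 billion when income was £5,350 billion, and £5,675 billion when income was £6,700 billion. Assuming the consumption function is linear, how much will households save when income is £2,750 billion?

MPC = (5675 − 4662.5)/(6700 − 5350) = 1012.5/1350 = 0.75
a = 4662.5 − 0.75(5350) = 4662.5 − 4012.5 = 650
C = 650 + 0.75(2750) = 2712.5
S = 2750 − 2712.5 = 37.5

S = 37.5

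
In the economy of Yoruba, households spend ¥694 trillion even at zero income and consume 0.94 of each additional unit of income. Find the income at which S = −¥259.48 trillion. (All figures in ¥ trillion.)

S = Y − C = -694 + 0.06Y
-694 + 0.06Y = -259.48, so 0.06Y = 434.52 and Y = 7242

Y = 7242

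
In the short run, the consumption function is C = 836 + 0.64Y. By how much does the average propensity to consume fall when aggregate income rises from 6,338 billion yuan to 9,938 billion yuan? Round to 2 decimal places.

At Y = 6338: C = 836 + 0.64(6338) = 4892.32, APC = 4892.32/6338 = 0.772
At Y = 9938: C = 7196.32, APC = 7196.32/9938 = 0.724
Fall in APC = 0.772 − 0.724 = 0.048 ≈ 0.05

ΔAPC = 0.05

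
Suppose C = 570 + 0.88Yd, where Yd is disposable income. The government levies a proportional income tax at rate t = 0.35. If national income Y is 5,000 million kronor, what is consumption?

Yd = (1 − 0.35)(5000) = 0.65(5000) = 3250
C = 570 + 0.88(3250) = 570 + 2860 = 3430

C = 3430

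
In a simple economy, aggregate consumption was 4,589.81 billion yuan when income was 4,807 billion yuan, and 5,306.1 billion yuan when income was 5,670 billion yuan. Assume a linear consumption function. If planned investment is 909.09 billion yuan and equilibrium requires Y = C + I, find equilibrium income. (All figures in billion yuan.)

Y = 8877

MPC = (5306.1 − 4589.81)/(5670 − 4807) = 716.29/863 = 0.83
a = 4589.81 − 0.83(4807) = 600
Equilibrium: Y = 600 + 0.83Y + 909.09
0.17Y = 1509.09, so Y = 1509.09/0.17 = 8877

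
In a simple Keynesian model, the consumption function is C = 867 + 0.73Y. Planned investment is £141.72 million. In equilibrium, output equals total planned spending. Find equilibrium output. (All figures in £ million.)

Y = 3736

Y = C + I = 867 + 0.73Y + 141.72
Y − 0.73Y = 1008.72
0.27Y = 1008.72, so Y = 1008.72/0.27 = 3736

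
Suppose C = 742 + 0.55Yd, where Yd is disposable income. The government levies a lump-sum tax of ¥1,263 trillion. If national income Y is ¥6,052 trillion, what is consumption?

Yd = Y − T = 6052 − 1263 = 4789
C = 742 + 0.55(4789) = 742 + 2633.95 = 3375.95

C = 3375.95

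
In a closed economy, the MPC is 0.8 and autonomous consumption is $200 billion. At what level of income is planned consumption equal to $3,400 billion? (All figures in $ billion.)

Y = 4000

200 + 0.8Y = 3400
0.8Y = 3200, so Y = 3200/0.8 = 4000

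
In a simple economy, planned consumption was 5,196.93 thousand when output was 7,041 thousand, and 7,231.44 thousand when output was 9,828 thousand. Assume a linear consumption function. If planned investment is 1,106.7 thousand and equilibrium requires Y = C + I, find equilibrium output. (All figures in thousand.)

Y = 4310

MPC = (7231.44 − 5196.93)/(9828 − 7041) = 2034.51/2787 = 0.73
a = 5196.93 − 0.73(7041) = 57
Equilibrium: Y = 57 + 0.73Y + 1106.7
0.27Y = 1163.7, so Y = 1163.7/0.27 = 4310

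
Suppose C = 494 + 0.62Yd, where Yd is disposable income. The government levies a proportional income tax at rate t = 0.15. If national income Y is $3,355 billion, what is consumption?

Yd = (1 − 0.15)(3355) = 0.85(3355) = 2851.75
C = 494 + 0.62(2851.75) = 494 + 1768.085 = 2262.085

C = 2262.085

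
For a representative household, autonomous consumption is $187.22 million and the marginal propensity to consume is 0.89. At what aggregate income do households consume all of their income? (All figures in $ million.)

At break-even, C = Y: 187.22 + 0.89Y = Y
0.11Y = 187.22, so Y = 187.22/0.11 = 1702

Y = 1702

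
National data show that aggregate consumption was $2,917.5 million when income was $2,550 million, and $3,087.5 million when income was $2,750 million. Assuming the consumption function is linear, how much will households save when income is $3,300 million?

MPC = (3087.5 − 2917.5)/(2750 − 2550) = 170/200 = 0.85
a = 2917.5 − 0.85(2550) = 2917.5 − 2167.5 = 750
C = 750 + 0.85(3300) = 3555
S = 3300 − 3555 = -255

S = -255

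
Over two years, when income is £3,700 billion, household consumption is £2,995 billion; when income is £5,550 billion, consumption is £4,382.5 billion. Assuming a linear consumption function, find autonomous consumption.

a = 220

MPC = ΔC/ΔY = (4382.5 − 2995)/(5550 − 3700) = 1387.5/1850 = 0.75
a = C − MPC·Y = 2995 − 0.75(3700) = 2995 − 2775 = 220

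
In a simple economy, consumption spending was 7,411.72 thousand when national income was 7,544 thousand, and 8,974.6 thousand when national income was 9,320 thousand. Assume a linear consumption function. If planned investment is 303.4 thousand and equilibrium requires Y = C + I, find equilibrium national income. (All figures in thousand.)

Y = 8970

MPC = (8974.6 − 7411.72)/(9320 − 7544) = 1562.88/1776 = 0.88
a = 7411.72 − 0.88(7544) = 773
Equilibrium: Y = 773 + 0.88Y + 303.4
0.12Y = 1076.4, so Y = 1076.4/0.12 = 8970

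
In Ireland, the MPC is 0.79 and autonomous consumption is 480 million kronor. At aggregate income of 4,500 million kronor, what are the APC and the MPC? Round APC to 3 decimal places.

MPC = 0.79 (the slope of the consumption function)
C = 480 + 0.79(4500) = 4035, so APC = 4035/4500 = 0.897

APC = 0.897; MPC = 0.79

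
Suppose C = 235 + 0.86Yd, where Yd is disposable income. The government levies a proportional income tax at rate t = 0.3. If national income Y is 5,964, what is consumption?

Yd = (1 − 0.3)(5964) = 0.7(5964) = 4174.8
C = 235 + 0.86(4174.8) = 235 + 3590.328 = 3825.328

C = 3825.328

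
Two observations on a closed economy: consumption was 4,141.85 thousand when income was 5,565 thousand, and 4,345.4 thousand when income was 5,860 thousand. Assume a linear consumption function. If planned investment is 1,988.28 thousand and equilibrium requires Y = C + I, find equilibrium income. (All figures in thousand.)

MPC = (4345.4 − 4141.85)/(5860 − 5565) = 203.55/295 = 0.69
a = 4141.85 − 0.69(5565) = 302
Equilibrium: Y = 302 + 0.69Y + 1988.28
0.31Y = 2290.28, so Y = 2290.28/0.31 = 7388

Y = 7388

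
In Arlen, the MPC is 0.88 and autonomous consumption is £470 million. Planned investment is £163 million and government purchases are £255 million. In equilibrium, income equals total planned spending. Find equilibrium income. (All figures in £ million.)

Y = C + I + G = 470 + 0.88Y + 163 + 255
Y − 0.88Y = 888
0.12Y = 888, so Y = 888/0.12 = 7400

Y = 7400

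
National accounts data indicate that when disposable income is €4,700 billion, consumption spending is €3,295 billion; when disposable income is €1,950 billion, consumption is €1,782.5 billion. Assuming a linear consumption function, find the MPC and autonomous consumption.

MPC = ΔC/ΔY = (3295 − 1782.5)/(4700 − 1950) = 1512.5/2750 = 0.55
a = C − MPC·Y = 1782.5 − 0.55(1950) = 1782.5 − 1072.5 = 710

MPC = 0.55; a = 710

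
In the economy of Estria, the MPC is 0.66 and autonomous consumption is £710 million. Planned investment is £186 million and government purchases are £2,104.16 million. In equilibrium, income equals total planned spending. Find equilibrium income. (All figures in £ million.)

Y = 8824

Y = C + I + G = 710 + 0.66Y + 186 + 2104.16
Y − 0.66Y = 3000.16
0.34Y = 3000.16, so Y = 3000.16/0.34 = 8824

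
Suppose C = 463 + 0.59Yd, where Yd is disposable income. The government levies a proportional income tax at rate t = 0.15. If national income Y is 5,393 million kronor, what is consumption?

Yd = (1 − 0.15)(5393) = 0.85(5393) = 4584.05
C = 463 + 0.59(4584.05) = 463 + 2704.5895 = 3167.5895

C = 3167.5895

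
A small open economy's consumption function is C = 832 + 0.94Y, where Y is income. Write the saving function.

S = Y − C = Y − (832 + 0.94Y) = -832 + (1 − 0.94)Y

S = -832 + 0.06Y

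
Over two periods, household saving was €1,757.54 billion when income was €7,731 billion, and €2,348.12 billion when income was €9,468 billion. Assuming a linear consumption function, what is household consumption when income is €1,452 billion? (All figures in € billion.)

MPS = ΔS/ΔY = (2348.12 − 1757.54)/(9468 − 7731) = 590.58/1737 = 0.34
MPC = 1 − MPS = 0.66
Autonomous saving = 1757.54 − 0.34(7731) = -871, so a = 871
C = 871 + 0.66(1452) = 871 + 958.32 = 1829.32

C = 1829.32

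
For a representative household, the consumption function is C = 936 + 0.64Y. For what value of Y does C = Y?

Y = 2600

At break-even, C = Y: 936 + 0.64Y = Y
0.36Y = 936, so Y = 936/0.36 = 2600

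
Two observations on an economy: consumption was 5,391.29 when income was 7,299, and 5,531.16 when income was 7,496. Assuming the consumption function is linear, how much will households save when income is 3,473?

S = 798.17

MPC = (5531.16 − 5391.29)/(7496 − 7299) = 139.87/197 = 0.71
a = 5391.29 − 0.71(7299) = 5391.29 − 5182.29 = 209
C = 209 + 0.71(3473) = 2674.83
S = 3473 − 2674.83 = 798.17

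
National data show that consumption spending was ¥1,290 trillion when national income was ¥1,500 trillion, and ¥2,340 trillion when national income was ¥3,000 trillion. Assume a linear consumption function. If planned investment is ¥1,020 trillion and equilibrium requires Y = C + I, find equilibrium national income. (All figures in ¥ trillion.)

Y = 4200

MPC = (2340 − 1290)/(3000 − 1500) = 1050/1500 = 0.7
a = 1290 − 0.7(1500) = 240
Equilibrium: Y = 240 + 0.7Y + 1020
0.3Y = 1260, so Y = 1260/0.3 = 4200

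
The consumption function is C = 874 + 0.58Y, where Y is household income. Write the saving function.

S = -874 + 0.42Y

S = Y − C = Y − (874 + 0.58Y) = -874 + (1 − 0.58)Y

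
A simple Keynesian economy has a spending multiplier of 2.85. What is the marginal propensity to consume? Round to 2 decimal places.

MPC = 0.65

k = 1/(1 − MPC), so 1 − MPC = 1/k = 1/2.85 = 0.3509
MPC = 1 − 0.3509 = 0.65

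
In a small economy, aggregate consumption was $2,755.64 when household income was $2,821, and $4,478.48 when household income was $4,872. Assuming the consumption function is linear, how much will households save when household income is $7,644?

MPC = (4478.48 − 2755.64)/(4872 − 2821) = 1722.84/2051 = 0.84
a = 2755.64 − 0.84(2821) = 2755.64 − 2369.64 = 386
C = 386 + 0.84(7644) = 6806.96
S = 7644 − 6806.96 = 837.04

S = 837.04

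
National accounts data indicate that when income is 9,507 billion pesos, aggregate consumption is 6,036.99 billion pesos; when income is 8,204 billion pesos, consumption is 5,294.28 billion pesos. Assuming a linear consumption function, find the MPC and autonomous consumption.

MPC = ΔC/ΔY = (6036.99 − 5294.28)/(9507 − 8204) = 742.71/1303 = 0.57
a = C − MPC·Y = 5294.28 − 0.57(8204) = 5294.28 − 4676.28 = 618

MPC = 0.57; a = 618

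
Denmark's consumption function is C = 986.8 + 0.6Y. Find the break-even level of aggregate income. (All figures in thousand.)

At break-even, C = Y: 986.8 + 0.6Y = Y
0.4Y = 986.8, so Y = 986.8/0.4 = 2467

Y = 2467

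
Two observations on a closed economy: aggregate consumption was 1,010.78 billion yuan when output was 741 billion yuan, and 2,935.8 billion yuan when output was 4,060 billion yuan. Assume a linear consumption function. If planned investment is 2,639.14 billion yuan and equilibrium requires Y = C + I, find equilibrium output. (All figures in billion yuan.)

MPC = (2935.8 − 1010.78)/(4060 − 741) = 1925.02/3319 = 0.58
a = 1010.78 − 0.58(741) = 581
Equilibrium: Y = 581 + 0.58Y + 2639.14
0.42Y = 3220.14, so Y = 3220.14/0.42 = 7667

Y = 7667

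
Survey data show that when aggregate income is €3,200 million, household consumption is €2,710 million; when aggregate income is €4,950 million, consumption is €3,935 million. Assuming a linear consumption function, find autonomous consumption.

a = 470

MPC = ΔC/ΔY = (3935 − 2710)/(4950 − 3200) = 1225/1750 = 0.7
a = C − MPC·Y = 2710 − 0.7(3200) = 2710 − 2240 = 470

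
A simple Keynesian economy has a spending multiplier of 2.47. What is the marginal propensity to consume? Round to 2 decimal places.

k = 1/(1 − MPC), so 1 − MPC = 1/k = 1/2.47 = 0.4049
MPC = 1 − 0.4049 = 0.60

MPC = 0.60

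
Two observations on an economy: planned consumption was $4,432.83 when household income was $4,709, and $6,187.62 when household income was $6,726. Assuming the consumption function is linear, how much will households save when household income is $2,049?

MPC = (6187.62 − 4432.83)/(6726 − 4709) = 1754.79/2017 = 0.87
a = 4432.83 − 0.87(4709) = 4432.83 − 4096.83 = 336
C = 336 + 0.87(2049) = 2118.63
S = 2049 − 2118.63 = -69.63

S = -69.63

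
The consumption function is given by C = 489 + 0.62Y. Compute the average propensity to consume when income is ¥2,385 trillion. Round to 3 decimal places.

APC = 0.825

C = 489 + 0.62(2385) = 1967.7
APC = C/Y = 1967.7/2385 = 0.825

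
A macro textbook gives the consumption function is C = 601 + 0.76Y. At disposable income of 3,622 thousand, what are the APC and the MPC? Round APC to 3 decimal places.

MPC = 0.76 (the slope of the consumption function)
C = 601 + 0.76(3622) = 3353.72, so APC = 3353.72/3622 = 0.926

APC = 0.926; MPC = 0.76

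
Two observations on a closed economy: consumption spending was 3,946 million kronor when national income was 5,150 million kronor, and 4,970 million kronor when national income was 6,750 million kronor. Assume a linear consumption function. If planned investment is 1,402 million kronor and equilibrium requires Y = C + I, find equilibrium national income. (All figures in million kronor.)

MPC = (4970 − 3946)/(6750 − 5150) = 1024/1600 = 0.64
a = 3946 − 0.64(5150) = 650
Equilibrium: Y = 650 + 0.64Y + 1402
0.36Y = 2052, so Y = 2052/0.36 = 5700

Y = 5700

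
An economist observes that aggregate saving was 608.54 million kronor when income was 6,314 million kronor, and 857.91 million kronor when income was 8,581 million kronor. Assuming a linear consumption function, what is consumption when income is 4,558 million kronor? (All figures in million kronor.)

C = 4142.62

MPS = ΔS/ΔY = (857.91 − 608.54)/(8581 − 6314) = 249.37/2267 = 0.11
MPC = 1 − MPS = 0.89
Autonomous saving = 608.54 − 0.11(6314) = -86, so a = 86
C = 86 + 0.89(4558) = 86 + 4056.62 = 4142.62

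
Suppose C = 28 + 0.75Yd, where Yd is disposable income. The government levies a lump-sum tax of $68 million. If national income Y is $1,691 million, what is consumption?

C = 1245.25

Yd = Y − T = 1691 − 68 = 1623
C = 28 + 0.75(1623) = 28 + 1217.25 = 1245.25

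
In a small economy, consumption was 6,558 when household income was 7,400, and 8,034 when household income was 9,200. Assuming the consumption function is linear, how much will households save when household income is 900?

MPC = (8034 − 6558)/(9200 − 7400) = 1476/1800 = 0.82
a = 6558 − 0.82(7400) = 6558 − 6068 = 490
C = 490 + 0.82(900) = 1228
S = 900 − 1228 = -328

S = -328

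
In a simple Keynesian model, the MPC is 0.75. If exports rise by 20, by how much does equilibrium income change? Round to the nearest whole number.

The multiplier is 1/(1 − MPC) = 1/0.25.
ΔY = 20/0.25 = 80.00 ≈ 80

ΔY ≈ 80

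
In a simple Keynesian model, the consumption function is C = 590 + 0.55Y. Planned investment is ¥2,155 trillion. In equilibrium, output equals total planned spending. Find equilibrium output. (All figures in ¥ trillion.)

Y = C + I = 590 + 0.55Y + 2155
Y − 0.55Y = 2745
0.45Y = 2745, so Y = 2745/0.45 = 6100

Y = 6100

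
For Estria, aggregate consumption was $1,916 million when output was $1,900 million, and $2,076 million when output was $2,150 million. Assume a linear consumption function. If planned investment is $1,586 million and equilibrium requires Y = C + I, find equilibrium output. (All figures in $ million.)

MPC = (2076 − 1916)/(2150 − 1900) = 160/250 = 0.64
a = 1916 − 0.64(1900) = 700
Equilibrium: Y = 700 + 0.64Y + 1586
0.36Y = 2286, so Y = 2286/0.36 = 6350

Y = 6350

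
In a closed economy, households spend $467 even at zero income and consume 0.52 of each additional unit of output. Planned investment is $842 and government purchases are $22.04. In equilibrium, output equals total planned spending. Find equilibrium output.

Y = 2773

Y = C + I + G = 467 + 0.52Y + 842 + 22.04
Y − 0.52Y = 1331.04
0.48Y = 1331.04, so Y = 1331.04/0.48 = 2773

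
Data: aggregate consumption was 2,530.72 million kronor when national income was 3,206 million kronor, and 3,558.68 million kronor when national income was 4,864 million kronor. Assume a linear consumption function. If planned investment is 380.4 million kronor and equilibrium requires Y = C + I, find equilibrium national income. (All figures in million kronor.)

Y = 2430

MPC = (3558.68 − 2530.72)/(4864 − 3206) = 1027.96/1658 = 0.62
a = 2530.72 − 0.62(3206) = 543
Equilibrium: Y = 543 + 0.62Y + 380.4
0.38Y = 923.4, so Y = 923.4/0.38 = 2430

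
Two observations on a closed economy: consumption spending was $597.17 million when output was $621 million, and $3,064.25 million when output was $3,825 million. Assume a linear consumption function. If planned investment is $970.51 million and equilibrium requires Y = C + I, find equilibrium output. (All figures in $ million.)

Y = 4737

MPC = (3064.25 − 597.17)/(3825 − 621) = 2467.08/3204 = 0.77
a = 597.17 − 0.77(621) = 119
Equilibrium: Y = 119 + 0.77Y + 970.51
0.23Y = 1089.51, so Y = 1089.51/0.23 = 4737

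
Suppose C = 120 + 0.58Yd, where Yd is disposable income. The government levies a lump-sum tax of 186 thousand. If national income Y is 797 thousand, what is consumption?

C = 474.38

Yd = Y − T = 797 − 186 = 611
C = 120 + 0.58(611) = 120 + 354.38 = 474.38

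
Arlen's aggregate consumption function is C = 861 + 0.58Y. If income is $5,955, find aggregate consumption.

C = 4314.9

C = 861 + 0.58(5955) = 861 + 3453.9 = 4314.9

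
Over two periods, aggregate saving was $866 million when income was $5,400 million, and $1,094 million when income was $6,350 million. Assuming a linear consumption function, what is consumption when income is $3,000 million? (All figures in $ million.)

C = 2710

MPS = ΔS/ΔY = (1094 − 866)/(6350 − 5400) = 228/950 = 0.24
MPC = 1 − MPS = 0.76
Autonomous saving = 866 − 0.24(5400) = -430, so a = 430
C = 430 + 0.76(3000) = 430 + 2280 = 2710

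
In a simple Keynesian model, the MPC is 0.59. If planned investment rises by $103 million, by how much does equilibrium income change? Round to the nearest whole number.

The multiplier is 1/(1 − MPC) = 1/0.41.
ΔY = 103/0.41 = 251.22 ≈ 251

ΔY ≈ 251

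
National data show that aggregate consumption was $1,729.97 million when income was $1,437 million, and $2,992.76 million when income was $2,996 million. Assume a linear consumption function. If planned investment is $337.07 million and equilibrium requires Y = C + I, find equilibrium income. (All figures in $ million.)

MPC = (2992.76 − 1729.97)/(2996 − 1437) = 1262.79/1559 = 0.81
a = 1729.97 − 0.81(1437) = 566
Equilibrium: Y = 566 + 0.81Y + 337.07
0.19Y = 903.07, so Y = 903.07/0.19 = 4753

Y = 4753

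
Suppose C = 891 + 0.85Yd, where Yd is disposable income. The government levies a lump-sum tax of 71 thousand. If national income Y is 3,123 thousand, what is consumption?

Yd = Y − T = 3123 − 71 = 3052
C = 891 + 0.85(3052) = 891 + 2594.2 = 3485.2

C = 3485.2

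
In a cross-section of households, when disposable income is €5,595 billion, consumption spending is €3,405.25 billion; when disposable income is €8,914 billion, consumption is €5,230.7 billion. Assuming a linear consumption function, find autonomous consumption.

a = 328

MPC = ΔC/ΔY = (5230.7 − 3405.25)/(8914 − 5595) = 1825.45/3319 = 0.55
a = C − MPC·Y = 3405.25 − 0.55(5595) = 3405.25 − 3077.25 = 328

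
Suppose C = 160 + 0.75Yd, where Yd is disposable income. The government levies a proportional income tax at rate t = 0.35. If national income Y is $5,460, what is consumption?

C = 2821.75

Yd = (1 − 0.35)(5460) = 0.65(5460) = 3549
C = 160 + 0.75(3549) = 160 + 2661.75 = 2821.75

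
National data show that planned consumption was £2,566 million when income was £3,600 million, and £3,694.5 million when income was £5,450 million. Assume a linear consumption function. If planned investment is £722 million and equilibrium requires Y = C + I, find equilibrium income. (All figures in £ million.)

MPC = (3694.5 − 2566)/(5450 − 3600) = 1128.5/1850 = 0.61
a = 2566 − 0.61(3600) = 370
Equilibrium: Y = 370 + 0.61Y + 722
0.39Y = 1092, so Y = 1092/0.39 = 2800

Y = 2800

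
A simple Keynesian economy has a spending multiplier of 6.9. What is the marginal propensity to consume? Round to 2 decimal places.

MPC = 0.86

k = 1/(1 − MPC), so 1 − MPC = 1/k = 1/6.9 = 0.1449
MPC = 1 − 0.1449 = 0.86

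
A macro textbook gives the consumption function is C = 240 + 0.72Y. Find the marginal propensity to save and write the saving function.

MPS = 1 − MPC = 1 − 0.72 = 0.28
S = Y − C = -240 + 0.28Y

MPS = 0.28; S = -240 + 0.28Y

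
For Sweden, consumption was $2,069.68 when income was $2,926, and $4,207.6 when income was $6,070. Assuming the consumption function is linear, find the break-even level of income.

Y = 250

MPC = (4207.6 − 2069.68)/(6070 − 2926) = 2137.92/3144 = 0.68
a = 2069.68 − 0.68(2926) = 2069.68 − 1989.68 = 80
Break-even: Y = a/(1−MPC) = 80/0.32 = 250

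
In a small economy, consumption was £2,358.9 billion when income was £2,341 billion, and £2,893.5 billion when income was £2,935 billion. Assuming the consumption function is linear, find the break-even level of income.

MPC = (2893.5 − 2358.9)/(2935 − 2341) = 534.6/594 = 0.9
a = 2358.9 − 0.9(2341) = 2358.9 − 2106.9 = 252
Break-even: Y = a/(1−MPC) = 252/0.1 = 2520

Y = 2520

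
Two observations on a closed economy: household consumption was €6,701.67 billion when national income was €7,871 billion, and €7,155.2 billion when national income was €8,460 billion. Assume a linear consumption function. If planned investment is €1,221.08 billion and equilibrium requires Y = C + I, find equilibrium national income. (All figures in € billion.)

MPC = (7155.2 − 6701.67)/(8460 − 7871) = 453.53/589 = 0.77
a = 6701.67 − 0.77(7871) = 641
Equilibrium: Y = 641 + 0.77Y + 1221.08
0.23Y = 1862.08, so Y = 1862.08/0.23 = 8096

Y = 8096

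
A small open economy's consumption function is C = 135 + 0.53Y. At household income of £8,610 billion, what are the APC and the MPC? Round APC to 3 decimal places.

APC = 0.546; MPC = 0.53

MPC = 0.53 (the slope of the consumption function)
C = 135 + 0.53(8610) = 4698.3, so APC = 4698.3/8610 = 0.546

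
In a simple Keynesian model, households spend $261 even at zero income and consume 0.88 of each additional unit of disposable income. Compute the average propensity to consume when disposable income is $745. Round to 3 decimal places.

APC = 1.230

C = 261 + 0.88(745) = 916.6
APC = C/Y = 916.6/745 = 1.230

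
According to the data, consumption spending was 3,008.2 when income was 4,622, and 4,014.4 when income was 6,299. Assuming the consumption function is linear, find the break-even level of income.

Y = 587.5

MPC = (4014.4 − 3008.2)/(6299 − 4622) = 1006.2/1677 = 0.6
a = 3008.2 − 0.6(4622) = 3008.2 − 2773.2 = 235
Break-even: Y = a/(1−MPC) = 235/0.4 = 587.5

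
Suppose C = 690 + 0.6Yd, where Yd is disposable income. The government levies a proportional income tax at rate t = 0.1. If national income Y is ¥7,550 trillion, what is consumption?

Yd = (1 − 0.1)(7550) = 0.9(7550) = 6795
C = 690 + 0.6(6795) = 690 + 4077 = 4767

C = 4767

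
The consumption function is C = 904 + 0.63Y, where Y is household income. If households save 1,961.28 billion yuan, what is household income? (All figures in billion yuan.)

Y = 7744

S = Y − C = -904 + 0.37Y
-904 + 0.37Y = 1961.28, so 0.37Y = 2865.28 and Y = 7744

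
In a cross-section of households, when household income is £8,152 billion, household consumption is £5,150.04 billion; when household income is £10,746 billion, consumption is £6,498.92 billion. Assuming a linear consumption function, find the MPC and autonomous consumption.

MPC = 0.52; a = 911

MPC = ΔC/ΔY = (6498.92 − 5150.04)/(10746 − 8152) = 1348.88/2594 = 0.52
a = C − MPC·Y = 5150.04 − 0.52(8152) = 5150.04 − 4239.04 = 911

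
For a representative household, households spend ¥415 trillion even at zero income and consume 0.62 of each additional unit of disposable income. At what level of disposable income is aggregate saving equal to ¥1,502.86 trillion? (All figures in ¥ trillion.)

S = Y − C = -415 + 0.38Y
-415 + 0.38Y = 1502.86, so 0.38Y = 1917.86 and Y = 5047

Y = 5047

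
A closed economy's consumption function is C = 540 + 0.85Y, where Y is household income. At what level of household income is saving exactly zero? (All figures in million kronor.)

Y = 3600

At break-even, C = Y: 540 + 0.85Y = Y
0.15Y = 540, so Y = 540/0.15 = 3600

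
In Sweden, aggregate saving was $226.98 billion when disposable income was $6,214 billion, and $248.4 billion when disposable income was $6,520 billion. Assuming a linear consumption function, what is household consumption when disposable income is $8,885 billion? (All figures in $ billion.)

C = 8471.05

MPS = ΔS/ΔY = (248.4 − 226.98)/(6520 − 6214) = 21.42/306 = 0.07
MPC = 1 − MPS = 0.93
Autonomous saving = 226.98 − 0.07(6214) = -208, so a = 208
C = 208 + 0.93(8885) = 208 + 8263.05 = 8471.05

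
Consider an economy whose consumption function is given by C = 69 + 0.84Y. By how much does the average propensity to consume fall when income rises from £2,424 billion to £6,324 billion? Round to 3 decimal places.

At Y = 2424: C = 69 + 0.84(2424) = 2105.16, APC = 2105.16/2424 = 0.8685
At Y = 6324: C = 5381.16, APC = 5381.16/6324 = 0.8509
Fall in APC = 0.8685 − 0.8509 = 0.0176 ≈ 0.018

ΔAPC = 0.018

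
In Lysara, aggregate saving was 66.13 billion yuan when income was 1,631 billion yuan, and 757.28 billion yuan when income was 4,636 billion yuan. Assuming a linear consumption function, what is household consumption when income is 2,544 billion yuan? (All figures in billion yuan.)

C = 2267.88

MPS = ΔS/ΔY = (757.28 − 66.13)/(4636 − 1631) = 691.15/3005 = 0.23
MPC = 1 − MPS = 0.77
Autonomous saving = 66.13 − 0.23(1631) = -309, so a = 309
C = 309 + 0.77(2544) = 309 + 1958.88 = 2267.88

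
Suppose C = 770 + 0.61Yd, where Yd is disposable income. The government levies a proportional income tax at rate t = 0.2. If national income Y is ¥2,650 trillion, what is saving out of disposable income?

S = 56.8

Yd = (1 − 0.2)(2650) = 0.8(2650) = 2120
C = 770 + 0.61(2120) = 770 + 1293.2 = 2063.2
S = Yd − C = 2120 − 2063.2 = 56.8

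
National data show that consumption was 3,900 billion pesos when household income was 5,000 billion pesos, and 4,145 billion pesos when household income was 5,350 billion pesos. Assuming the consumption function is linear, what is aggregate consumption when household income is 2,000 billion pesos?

C = 1800

MPC = (4145 − 3900)/(5350 − 5000) = 245/350 = 0.7
a = 3900 − 0.7(5000) = 3900 − 3500 = 400
C = 400 + 0.7(2000) = 400 + 1400 = 1800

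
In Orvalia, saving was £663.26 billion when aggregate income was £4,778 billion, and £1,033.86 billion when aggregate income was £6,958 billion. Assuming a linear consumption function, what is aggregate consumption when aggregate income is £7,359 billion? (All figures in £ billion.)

C = 6256.97

MPS = ΔS/ΔY = (1033.86 − 663.26)/(6958 − 4778) = 370.6/2180 = 0.17
MPC = 1 − MPS = 0.83
Autonomous saving = 663.26 − 0.17(4778) = -149, so a = 149
C = 149 + 0.83(7359) = 149 + 6107.97 = 6256.97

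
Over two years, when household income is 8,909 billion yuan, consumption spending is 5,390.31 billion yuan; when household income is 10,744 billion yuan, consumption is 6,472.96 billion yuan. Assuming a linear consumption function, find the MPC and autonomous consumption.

MPC = ΔC/ΔY = (6472.96 − 5390.31)/(10744 − 8909) = 1082.65/1835 = 0.59
a = C − MPC·Y = 5390.31 − 0.59(8909) = 5390.31 − 5256.31 = 134

MPC = 0.59; a = 134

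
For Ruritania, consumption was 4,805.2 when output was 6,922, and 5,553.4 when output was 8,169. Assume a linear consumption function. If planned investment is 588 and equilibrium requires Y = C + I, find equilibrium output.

Y = 3100

MPC = (5553.4 − 4805.2)/(8169 − 6922) = 748.2/1247 = 0.6
a = 4805.2 − 0.6(6922) = 652
Equilibrium: Y = 652 + 0.6Y + 588
0.4Y = 1240, so Y = 1240/0.4 = 3100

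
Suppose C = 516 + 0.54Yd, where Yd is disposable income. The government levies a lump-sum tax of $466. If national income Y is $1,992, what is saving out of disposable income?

S = 185.96

Yd = Y − T = 1992 − 466 = 1526
C = 516 + 0.54(1526) = 516 + 824.04 = 1340.04
S = Yd − C = 1526 − 1340.04 = 185.96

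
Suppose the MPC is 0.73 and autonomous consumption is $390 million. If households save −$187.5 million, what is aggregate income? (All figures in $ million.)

S = Y − C = -390 + 0.27Y
-390 + 0.27Y = -187.5, so 0.27Y = 202.5 and Y = 750

Y = 750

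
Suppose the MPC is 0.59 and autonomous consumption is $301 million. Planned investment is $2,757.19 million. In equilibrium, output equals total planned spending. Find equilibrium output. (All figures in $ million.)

Y = 7459

Y = C + I = 301 + 0.59Y + 2757.19
Y − 0.59Y = 3058.19
0.41Y = 3058.19, so Y = 3058.19/0.41 = 7459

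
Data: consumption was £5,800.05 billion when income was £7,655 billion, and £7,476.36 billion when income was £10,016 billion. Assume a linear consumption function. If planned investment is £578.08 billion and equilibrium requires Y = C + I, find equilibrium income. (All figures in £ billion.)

MPC = (7476.36 − 5800.05)/(10016 − 7655) = 1676.31/2361 = 0.71
a = 5800.05 − 0.71(7655) = 365
Equilibrium: Y = 365 + 0.71Y + 578.08
0.29Y = 943.08, so Y = 943.08/0.29 = 3252

Y = 3252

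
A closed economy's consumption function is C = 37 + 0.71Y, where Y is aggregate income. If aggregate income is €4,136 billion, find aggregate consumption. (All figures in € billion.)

C = 2973.56

C = 37 + 0.71(4136) = 37 + 2936.56 = 2973.56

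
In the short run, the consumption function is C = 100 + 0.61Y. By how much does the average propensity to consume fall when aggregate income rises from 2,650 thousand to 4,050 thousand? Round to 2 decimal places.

At Y = 2650: C = 100 + 0.61(2650) = 1716.5, APC = 1716.5/2650 = 0.648
At Y = 4050: C = 2570.5, APC = 2570.5/4050 = 0.635
Fall in APC = 0.648 − 0.635 = 0.013 ≈ 0.01

ΔAPC = 0.01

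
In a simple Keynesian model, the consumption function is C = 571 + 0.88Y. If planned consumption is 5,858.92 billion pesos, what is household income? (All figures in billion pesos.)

571 + 0.88Y = 5858.92
0.88Y = 5287.92, so Y = 5287.92/0.88 = 6009

Y = 6009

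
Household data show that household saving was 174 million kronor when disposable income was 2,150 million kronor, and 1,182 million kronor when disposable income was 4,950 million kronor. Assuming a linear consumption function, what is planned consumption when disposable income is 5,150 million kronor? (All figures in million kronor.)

C = 3896

MPS = ΔS/ΔY = (1182 − 174)/(4950 − 2150) = 1008/2800 = 0.36
MPC = 1 − MPS = 0.64
Autonomous saving = 174 − 0.36(2150) = -600, so a = 600
C = 600 + 0.64(5150) = 600 + 3296 = 3896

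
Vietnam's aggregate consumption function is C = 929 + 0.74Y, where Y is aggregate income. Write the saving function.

S = -929 + 0.26Y

S = Y − C = Y − (929 + 0.74Y) = -929 + (1 − 0.74)Y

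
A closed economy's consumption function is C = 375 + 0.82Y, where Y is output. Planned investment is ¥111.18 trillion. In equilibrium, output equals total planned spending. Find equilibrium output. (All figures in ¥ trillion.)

Y = C + I = 375 + 0.82Y + 111.18
Y − 0.82Y = 486.18
0.18Y = 486.18, so Y = 486.18/0.18 = 2701

Y = 2701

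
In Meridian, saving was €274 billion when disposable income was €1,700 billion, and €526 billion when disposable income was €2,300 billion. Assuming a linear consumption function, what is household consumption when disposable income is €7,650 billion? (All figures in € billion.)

C = 4877

MPS = ΔS/ΔY = (526 − 274)/(2300 − 1700) = 252/600 = 0.42
MPC = 1 − MPS = 0.58
Autonomous saving = 274 − 0.42(1700) = -440, so a = 440
C = 440 + 0.58(7650) = 440 + 4437 = 4877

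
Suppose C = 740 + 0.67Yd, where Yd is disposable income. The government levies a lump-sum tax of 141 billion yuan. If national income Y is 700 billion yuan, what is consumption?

C = 1114.53

Yd = Y − T = 700 − 141 = 559
C = 740 + 0.67(559) = 740 + 374.53 = 1114.53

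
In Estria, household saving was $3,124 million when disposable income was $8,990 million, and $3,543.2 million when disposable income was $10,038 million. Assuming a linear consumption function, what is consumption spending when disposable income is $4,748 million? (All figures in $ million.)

MPS = ΔS/ΔY = (3543.2 − 3124)/(10038 − 8990) = 419.2/1048 = 0.4
MPC = 1 − MPS = 0.6
Autonomous saving = 3124 − 0.4(8990) = -472, so a = 472
C = 472 + 0.6(4748) = 472 + 2848.8 = 3320.8

C = 3320.8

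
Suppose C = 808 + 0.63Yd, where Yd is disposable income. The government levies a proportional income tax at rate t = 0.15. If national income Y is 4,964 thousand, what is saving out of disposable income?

S = 753.178

Yd = (1 − 0.15)(4964) = 0.85(4964) = 4219.4
C = 808 + 0.63(4219.4) = 808 + 2658.222 = 3466.222
S = Yd − C = 4219.4 − 3466.222 = 753.178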